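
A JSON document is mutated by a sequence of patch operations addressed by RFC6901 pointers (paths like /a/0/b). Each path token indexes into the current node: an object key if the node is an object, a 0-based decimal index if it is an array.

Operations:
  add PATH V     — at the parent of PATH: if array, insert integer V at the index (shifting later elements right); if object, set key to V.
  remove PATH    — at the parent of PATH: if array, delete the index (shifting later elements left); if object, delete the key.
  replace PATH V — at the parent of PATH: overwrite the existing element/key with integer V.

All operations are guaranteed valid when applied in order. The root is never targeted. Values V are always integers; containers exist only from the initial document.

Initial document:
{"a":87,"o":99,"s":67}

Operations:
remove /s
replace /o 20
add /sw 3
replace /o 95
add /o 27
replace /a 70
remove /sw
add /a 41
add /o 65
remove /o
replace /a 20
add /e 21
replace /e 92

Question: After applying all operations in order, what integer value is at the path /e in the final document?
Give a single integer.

Answer: 92

Derivation:
After op 1 (remove /s): {"a":87,"o":99}
After op 2 (replace /o 20): {"a":87,"o":20}
After op 3 (add /sw 3): {"a":87,"o":20,"sw":3}
After op 4 (replace /o 95): {"a":87,"o":95,"sw":3}
After op 5 (add /o 27): {"a":87,"o":27,"sw":3}
After op 6 (replace /a 70): {"a":70,"o":27,"sw":3}
After op 7 (remove /sw): {"a":70,"o":27}
After op 8 (add /a 41): {"a":41,"o":27}
After op 9 (add /o 65): {"a":41,"o":65}
After op 10 (remove /o): {"a":41}
After op 11 (replace /a 20): {"a":20}
After op 12 (add /e 21): {"a":20,"e":21}
After op 13 (replace /e 92): {"a":20,"e":92}
Value at /e: 92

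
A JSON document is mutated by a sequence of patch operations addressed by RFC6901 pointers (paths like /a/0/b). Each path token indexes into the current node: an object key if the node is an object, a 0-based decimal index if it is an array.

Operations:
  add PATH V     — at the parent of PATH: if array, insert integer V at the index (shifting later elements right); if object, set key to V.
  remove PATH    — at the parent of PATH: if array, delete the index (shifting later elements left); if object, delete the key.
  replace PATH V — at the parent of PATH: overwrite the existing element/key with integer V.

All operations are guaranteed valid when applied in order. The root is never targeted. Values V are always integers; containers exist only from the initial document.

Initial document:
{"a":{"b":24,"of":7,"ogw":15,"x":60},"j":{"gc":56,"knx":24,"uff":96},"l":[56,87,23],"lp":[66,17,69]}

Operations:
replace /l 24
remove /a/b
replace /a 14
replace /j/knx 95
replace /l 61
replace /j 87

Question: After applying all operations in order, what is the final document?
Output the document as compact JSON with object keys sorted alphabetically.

After op 1 (replace /l 24): {"a":{"b":24,"of":7,"ogw":15,"x":60},"j":{"gc":56,"knx":24,"uff":96},"l":24,"lp":[66,17,69]}
After op 2 (remove /a/b): {"a":{"of":7,"ogw":15,"x":60},"j":{"gc":56,"knx":24,"uff":96},"l":24,"lp":[66,17,69]}
After op 3 (replace /a 14): {"a":14,"j":{"gc":56,"knx":24,"uff":96},"l":24,"lp":[66,17,69]}
After op 4 (replace /j/knx 95): {"a":14,"j":{"gc":56,"knx":95,"uff":96},"l":24,"lp":[66,17,69]}
After op 5 (replace /l 61): {"a":14,"j":{"gc":56,"knx":95,"uff":96},"l":61,"lp":[66,17,69]}
After op 6 (replace /j 87): {"a":14,"j":87,"l":61,"lp":[66,17,69]}

Answer: {"a":14,"j":87,"l":61,"lp":[66,17,69]}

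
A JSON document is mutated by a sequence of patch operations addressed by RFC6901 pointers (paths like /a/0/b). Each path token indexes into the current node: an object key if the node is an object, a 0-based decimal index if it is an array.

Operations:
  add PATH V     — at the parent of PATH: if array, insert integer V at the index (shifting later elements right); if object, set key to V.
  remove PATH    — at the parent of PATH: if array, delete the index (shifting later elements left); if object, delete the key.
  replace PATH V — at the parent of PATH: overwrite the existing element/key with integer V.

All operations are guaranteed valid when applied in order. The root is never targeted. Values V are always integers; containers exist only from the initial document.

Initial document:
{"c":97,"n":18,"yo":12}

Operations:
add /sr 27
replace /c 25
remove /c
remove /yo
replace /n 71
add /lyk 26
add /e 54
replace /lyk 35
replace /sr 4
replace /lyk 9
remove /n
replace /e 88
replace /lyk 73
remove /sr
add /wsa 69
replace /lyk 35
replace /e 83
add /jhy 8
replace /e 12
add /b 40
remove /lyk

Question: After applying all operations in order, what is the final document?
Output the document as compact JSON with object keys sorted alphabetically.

Answer: {"b":40,"e":12,"jhy":8,"wsa":69}

Derivation:
After op 1 (add /sr 27): {"c":97,"n":18,"sr":27,"yo":12}
After op 2 (replace /c 25): {"c":25,"n":18,"sr":27,"yo":12}
After op 3 (remove /c): {"n":18,"sr":27,"yo":12}
After op 4 (remove /yo): {"n":18,"sr":27}
After op 5 (replace /n 71): {"n":71,"sr":27}
After op 6 (add /lyk 26): {"lyk":26,"n":71,"sr":27}
After op 7 (add /e 54): {"e":54,"lyk":26,"n":71,"sr":27}
After op 8 (replace /lyk 35): {"e":54,"lyk":35,"n":71,"sr":27}
After op 9 (replace /sr 4): {"e":54,"lyk":35,"n":71,"sr":4}
After op 10 (replace /lyk 9): {"e":54,"lyk":9,"n":71,"sr":4}
After op 11 (remove /n): {"e":54,"lyk":9,"sr":4}
After op 12 (replace /e 88): {"e":88,"lyk":9,"sr":4}
After op 13 (replace /lyk 73): {"e":88,"lyk":73,"sr":4}
After op 14 (remove /sr): {"e":88,"lyk":73}
After op 15 (add /wsa 69): {"e":88,"lyk":73,"wsa":69}
After op 16 (replace /lyk 35): {"e":88,"lyk":35,"wsa":69}
After op 17 (replace /e 83): {"e":83,"lyk":35,"wsa":69}
After op 18 (add /jhy 8): {"e":83,"jhy":8,"lyk":35,"wsa":69}
After op 19 (replace /e 12): {"e":12,"jhy":8,"lyk":35,"wsa":69}
After op 20 (add /b 40): {"b":40,"e":12,"jhy":8,"lyk":35,"wsa":69}
After op 21 (remove /lyk): {"b":40,"e":12,"jhy":8,"wsa":69}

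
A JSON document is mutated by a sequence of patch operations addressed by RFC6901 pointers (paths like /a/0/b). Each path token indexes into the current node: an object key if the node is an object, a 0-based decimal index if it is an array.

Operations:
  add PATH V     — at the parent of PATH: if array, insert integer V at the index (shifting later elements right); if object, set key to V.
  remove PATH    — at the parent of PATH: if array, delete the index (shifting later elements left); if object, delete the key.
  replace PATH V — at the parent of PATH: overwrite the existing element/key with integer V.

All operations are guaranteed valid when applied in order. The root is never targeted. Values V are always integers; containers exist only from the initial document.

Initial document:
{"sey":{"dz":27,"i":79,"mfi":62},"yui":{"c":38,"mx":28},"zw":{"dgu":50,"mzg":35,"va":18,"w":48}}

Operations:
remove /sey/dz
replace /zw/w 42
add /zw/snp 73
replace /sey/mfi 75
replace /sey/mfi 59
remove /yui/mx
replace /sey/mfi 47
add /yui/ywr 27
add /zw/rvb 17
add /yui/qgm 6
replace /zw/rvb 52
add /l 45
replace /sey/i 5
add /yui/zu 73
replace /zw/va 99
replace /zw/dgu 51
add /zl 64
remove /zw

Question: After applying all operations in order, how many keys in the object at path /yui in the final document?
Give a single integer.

After op 1 (remove /sey/dz): {"sey":{"i":79,"mfi":62},"yui":{"c":38,"mx":28},"zw":{"dgu":50,"mzg":35,"va":18,"w":48}}
After op 2 (replace /zw/w 42): {"sey":{"i":79,"mfi":62},"yui":{"c":38,"mx":28},"zw":{"dgu":50,"mzg":35,"va":18,"w":42}}
After op 3 (add /zw/snp 73): {"sey":{"i":79,"mfi":62},"yui":{"c":38,"mx":28},"zw":{"dgu":50,"mzg":35,"snp":73,"va":18,"w":42}}
After op 4 (replace /sey/mfi 75): {"sey":{"i":79,"mfi":75},"yui":{"c":38,"mx":28},"zw":{"dgu":50,"mzg":35,"snp":73,"va":18,"w":42}}
After op 5 (replace /sey/mfi 59): {"sey":{"i":79,"mfi":59},"yui":{"c":38,"mx":28},"zw":{"dgu":50,"mzg":35,"snp":73,"va":18,"w":42}}
After op 6 (remove /yui/mx): {"sey":{"i":79,"mfi":59},"yui":{"c":38},"zw":{"dgu":50,"mzg":35,"snp":73,"va":18,"w":42}}
After op 7 (replace /sey/mfi 47): {"sey":{"i":79,"mfi":47},"yui":{"c":38},"zw":{"dgu":50,"mzg":35,"snp":73,"va":18,"w":42}}
After op 8 (add /yui/ywr 27): {"sey":{"i":79,"mfi":47},"yui":{"c":38,"ywr":27},"zw":{"dgu":50,"mzg":35,"snp":73,"va":18,"w":42}}
After op 9 (add /zw/rvb 17): {"sey":{"i":79,"mfi":47},"yui":{"c":38,"ywr":27},"zw":{"dgu":50,"mzg":35,"rvb":17,"snp":73,"va":18,"w":42}}
After op 10 (add /yui/qgm 6): {"sey":{"i":79,"mfi":47},"yui":{"c":38,"qgm":6,"ywr":27},"zw":{"dgu":50,"mzg":35,"rvb":17,"snp":73,"va":18,"w":42}}
After op 11 (replace /zw/rvb 52): {"sey":{"i":79,"mfi":47},"yui":{"c":38,"qgm":6,"ywr":27},"zw":{"dgu":50,"mzg":35,"rvb":52,"snp":73,"va":18,"w":42}}
After op 12 (add /l 45): {"l":45,"sey":{"i":79,"mfi":47},"yui":{"c":38,"qgm":6,"ywr":27},"zw":{"dgu":50,"mzg":35,"rvb":52,"snp":73,"va":18,"w":42}}
After op 13 (replace /sey/i 5): {"l":45,"sey":{"i":5,"mfi":47},"yui":{"c":38,"qgm":6,"ywr":27},"zw":{"dgu":50,"mzg":35,"rvb":52,"snp":73,"va":18,"w":42}}
After op 14 (add /yui/zu 73): {"l":45,"sey":{"i":5,"mfi":47},"yui":{"c":38,"qgm":6,"ywr":27,"zu":73},"zw":{"dgu":50,"mzg":35,"rvb":52,"snp":73,"va":18,"w":42}}
After op 15 (replace /zw/va 99): {"l":45,"sey":{"i":5,"mfi":47},"yui":{"c":38,"qgm":6,"ywr":27,"zu":73},"zw":{"dgu":50,"mzg":35,"rvb":52,"snp":73,"va":99,"w":42}}
After op 16 (replace /zw/dgu 51): {"l":45,"sey":{"i":5,"mfi":47},"yui":{"c":38,"qgm":6,"ywr":27,"zu":73},"zw":{"dgu":51,"mzg":35,"rvb":52,"snp":73,"va":99,"w":42}}
After op 17 (add /zl 64): {"l":45,"sey":{"i":5,"mfi":47},"yui":{"c":38,"qgm":6,"ywr":27,"zu":73},"zl":64,"zw":{"dgu":51,"mzg":35,"rvb":52,"snp":73,"va":99,"w":42}}
After op 18 (remove /zw): {"l":45,"sey":{"i":5,"mfi":47},"yui":{"c":38,"qgm":6,"ywr":27,"zu":73},"zl":64}
Size at path /yui: 4

Answer: 4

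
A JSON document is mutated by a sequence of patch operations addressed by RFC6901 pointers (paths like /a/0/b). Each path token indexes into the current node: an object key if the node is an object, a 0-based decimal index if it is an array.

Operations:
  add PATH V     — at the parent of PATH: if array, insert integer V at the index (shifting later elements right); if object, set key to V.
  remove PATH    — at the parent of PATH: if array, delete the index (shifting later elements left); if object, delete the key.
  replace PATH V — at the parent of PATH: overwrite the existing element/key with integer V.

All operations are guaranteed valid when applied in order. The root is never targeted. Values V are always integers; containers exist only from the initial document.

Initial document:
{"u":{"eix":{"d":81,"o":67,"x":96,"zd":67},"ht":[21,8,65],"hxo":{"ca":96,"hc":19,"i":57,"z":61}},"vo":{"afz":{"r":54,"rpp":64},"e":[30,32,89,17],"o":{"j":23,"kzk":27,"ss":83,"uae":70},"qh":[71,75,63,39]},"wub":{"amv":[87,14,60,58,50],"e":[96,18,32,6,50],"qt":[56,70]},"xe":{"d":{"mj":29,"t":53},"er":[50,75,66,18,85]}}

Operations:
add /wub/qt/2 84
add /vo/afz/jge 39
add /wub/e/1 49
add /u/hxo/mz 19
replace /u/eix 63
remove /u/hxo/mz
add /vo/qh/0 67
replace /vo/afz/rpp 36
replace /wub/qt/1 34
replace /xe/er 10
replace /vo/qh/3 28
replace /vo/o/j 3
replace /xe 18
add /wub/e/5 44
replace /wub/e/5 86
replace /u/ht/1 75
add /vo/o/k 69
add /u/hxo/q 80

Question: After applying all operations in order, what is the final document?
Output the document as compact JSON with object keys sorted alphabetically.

Answer: {"u":{"eix":63,"ht":[21,75,65],"hxo":{"ca":96,"hc":19,"i":57,"q":80,"z":61}},"vo":{"afz":{"jge":39,"r":54,"rpp":36},"e":[30,32,89,17],"o":{"j":3,"k":69,"kzk":27,"ss":83,"uae":70},"qh":[67,71,75,28,39]},"wub":{"amv":[87,14,60,58,50],"e":[96,49,18,32,6,86,50],"qt":[56,34,84]},"xe":18}

Derivation:
After op 1 (add /wub/qt/2 84): {"u":{"eix":{"d":81,"o":67,"x":96,"zd":67},"ht":[21,8,65],"hxo":{"ca":96,"hc":19,"i":57,"z":61}},"vo":{"afz":{"r":54,"rpp":64},"e":[30,32,89,17],"o":{"j":23,"kzk":27,"ss":83,"uae":70},"qh":[71,75,63,39]},"wub":{"amv":[87,14,60,58,50],"e":[96,18,32,6,50],"qt":[56,70,84]},"xe":{"d":{"mj":29,"t":53},"er":[50,75,66,18,85]}}
After op 2 (add /vo/afz/jge 39): {"u":{"eix":{"d":81,"o":67,"x":96,"zd":67},"ht":[21,8,65],"hxo":{"ca":96,"hc":19,"i":57,"z":61}},"vo":{"afz":{"jge":39,"r":54,"rpp":64},"e":[30,32,89,17],"o":{"j":23,"kzk":27,"ss":83,"uae":70},"qh":[71,75,63,39]},"wub":{"amv":[87,14,60,58,50],"e":[96,18,32,6,50],"qt":[56,70,84]},"xe":{"d":{"mj":29,"t":53},"er":[50,75,66,18,85]}}
After op 3 (add /wub/e/1 49): {"u":{"eix":{"d":81,"o":67,"x":96,"zd":67},"ht":[21,8,65],"hxo":{"ca":96,"hc":19,"i":57,"z":61}},"vo":{"afz":{"jge":39,"r":54,"rpp":64},"e":[30,32,89,17],"o":{"j":23,"kzk":27,"ss":83,"uae":70},"qh":[71,75,63,39]},"wub":{"amv":[87,14,60,58,50],"e":[96,49,18,32,6,50],"qt":[56,70,84]},"xe":{"d":{"mj":29,"t":53},"er":[50,75,66,18,85]}}
After op 4 (add /u/hxo/mz 19): {"u":{"eix":{"d":81,"o":67,"x":96,"zd":67},"ht":[21,8,65],"hxo":{"ca":96,"hc":19,"i":57,"mz":19,"z":61}},"vo":{"afz":{"jge":39,"r":54,"rpp":64},"e":[30,32,89,17],"o":{"j":23,"kzk":27,"ss":83,"uae":70},"qh":[71,75,63,39]},"wub":{"amv":[87,14,60,58,50],"e":[96,49,18,32,6,50],"qt":[56,70,84]},"xe":{"d":{"mj":29,"t":53},"er":[50,75,66,18,85]}}
After op 5 (replace /u/eix 63): {"u":{"eix":63,"ht":[21,8,65],"hxo":{"ca":96,"hc":19,"i":57,"mz":19,"z":61}},"vo":{"afz":{"jge":39,"r":54,"rpp":64},"e":[30,32,89,17],"o":{"j":23,"kzk":27,"ss":83,"uae":70},"qh":[71,75,63,39]},"wub":{"amv":[87,14,60,58,50],"e":[96,49,18,32,6,50],"qt":[56,70,84]},"xe":{"d":{"mj":29,"t":53},"er":[50,75,66,18,85]}}
After op 6 (remove /u/hxo/mz): {"u":{"eix":63,"ht":[21,8,65],"hxo":{"ca":96,"hc":19,"i":57,"z":61}},"vo":{"afz":{"jge":39,"r":54,"rpp":64},"e":[30,32,89,17],"o":{"j":23,"kzk":27,"ss":83,"uae":70},"qh":[71,75,63,39]},"wub":{"amv":[87,14,60,58,50],"e":[96,49,18,32,6,50],"qt":[56,70,84]},"xe":{"d":{"mj":29,"t":53},"er":[50,75,66,18,85]}}
After op 7 (add /vo/qh/0 67): {"u":{"eix":63,"ht":[21,8,65],"hxo":{"ca":96,"hc":19,"i":57,"z":61}},"vo":{"afz":{"jge":39,"r":54,"rpp":64},"e":[30,32,89,17],"o":{"j":23,"kzk":27,"ss":83,"uae":70},"qh":[67,71,75,63,39]},"wub":{"amv":[87,14,60,58,50],"e":[96,49,18,32,6,50],"qt":[56,70,84]},"xe":{"d":{"mj":29,"t":53},"er":[50,75,66,18,85]}}
After op 8 (replace /vo/afz/rpp 36): {"u":{"eix":63,"ht":[21,8,65],"hxo":{"ca":96,"hc":19,"i":57,"z":61}},"vo":{"afz":{"jge":39,"r":54,"rpp":36},"e":[30,32,89,17],"o":{"j":23,"kzk":27,"ss":83,"uae":70},"qh":[67,71,75,63,39]},"wub":{"amv":[87,14,60,58,50],"e":[96,49,18,32,6,50],"qt":[56,70,84]},"xe":{"d":{"mj":29,"t":53},"er":[50,75,66,18,85]}}
After op 9 (replace /wub/qt/1 34): {"u":{"eix":63,"ht":[21,8,65],"hxo":{"ca":96,"hc":19,"i":57,"z":61}},"vo":{"afz":{"jge":39,"r":54,"rpp":36},"e":[30,32,89,17],"o":{"j":23,"kzk":27,"ss":83,"uae":70},"qh":[67,71,75,63,39]},"wub":{"amv":[87,14,60,58,50],"e":[96,49,18,32,6,50],"qt":[56,34,84]},"xe":{"d":{"mj":29,"t":53},"er":[50,75,66,18,85]}}
After op 10 (replace /xe/er 10): {"u":{"eix":63,"ht":[21,8,65],"hxo":{"ca":96,"hc":19,"i":57,"z":61}},"vo":{"afz":{"jge":39,"r":54,"rpp":36},"e":[30,32,89,17],"o":{"j":23,"kzk":27,"ss":83,"uae":70},"qh":[67,71,75,63,39]},"wub":{"amv":[87,14,60,58,50],"e":[96,49,18,32,6,50],"qt":[56,34,84]},"xe":{"d":{"mj":29,"t":53},"er":10}}
After op 11 (replace /vo/qh/3 28): {"u":{"eix":63,"ht":[21,8,65],"hxo":{"ca":96,"hc":19,"i":57,"z":61}},"vo":{"afz":{"jge":39,"r":54,"rpp":36},"e":[30,32,89,17],"o":{"j":23,"kzk":27,"ss":83,"uae":70},"qh":[67,71,75,28,39]},"wub":{"amv":[87,14,60,58,50],"e":[96,49,18,32,6,50],"qt":[56,34,84]},"xe":{"d":{"mj":29,"t":53},"er":10}}
After op 12 (replace /vo/o/j 3): {"u":{"eix":63,"ht":[21,8,65],"hxo":{"ca":96,"hc":19,"i":57,"z":61}},"vo":{"afz":{"jge":39,"r":54,"rpp":36},"e":[30,32,89,17],"o":{"j":3,"kzk":27,"ss":83,"uae":70},"qh":[67,71,75,28,39]},"wub":{"amv":[87,14,60,58,50],"e":[96,49,18,32,6,50],"qt":[56,34,84]},"xe":{"d":{"mj":29,"t":53},"er":10}}
After op 13 (replace /xe 18): {"u":{"eix":63,"ht":[21,8,65],"hxo":{"ca":96,"hc":19,"i":57,"z":61}},"vo":{"afz":{"jge":39,"r":54,"rpp":36},"e":[30,32,89,17],"o":{"j":3,"kzk":27,"ss":83,"uae":70},"qh":[67,71,75,28,39]},"wub":{"amv":[87,14,60,58,50],"e":[96,49,18,32,6,50],"qt":[56,34,84]},"xe":18}
After op 14 (add /wub/e/5 44): {"u":{"eix":63,"ht":[21,8,65],"hxo":{"ca":96,"hc":19,"i":57,"z":61}},"vo":{"afz":{"jge":39,"r":54,"rpp":36},"e":[30,32,89,17],"o":{"j":3,"kzk":27,"ss":83,"uae":70},"qh":[67,71,75,28,39]},"wub":{"amv":[87,14,60,58,50],"e":[96,49,18,32,6,44,50],"qt":[56,34,84]},"xe":18}
After op 15 (replace /wub/e/5 86): {"u":{"eix":63,"ht":[21,8,65],"hxo":{"ca":96,"hc":19,"i":57,"z":61}},"vo":{"afz":{"jge":39,"r":54,"rpp":36},"e":[30,32,89,17],"o":{"j":3,"kzk":27,"ss":83,"uae":70},"qh":[67,71,75,28,39]},"wub":{"amv":[87,14,60,58,50],"e":[96,49,18,32,6,86,50],"qt":[56,34,84]},"xe":18}
After op 16 (replace /u/ht/1 75): {"u":{"eix":63,"ht":[21,75,65],"hxo":{"ca":96,"hc":19,"i":57,"z":61}},"vo":{"afz":{"jge":39,"r":54,"rpp":36},"e":[30,32,89,17],"o":{"j":3,"kzk":27,"ss":83,"uae":70},"qh":[67,71,75,28,39]},"wub":{"amv":[87,14,60,58,50],"e":[96,49,18,32,6,86,50],"qt":[56,34,84]},"xe":18}
After op 17 (add /vo/o/k 69): {"u":{"eix":63,"ht":[21,75,65],"hxo":{"ca":96,"hc":19,"i":57,"z":61}},"vo":{"afz":{"jge":39,"r":54,"rpp":36},"e":[30,32,89,17],"o":{"j":3,"k":69,"kzk":27,"ss":83,"uae":70},"qh":[67,71,75,28,39]},"wub":{"amv":[87,14,60,58,50],"e":[96,49,18,32,6,86,50],"qt":[56,34,84]},"xe":18}
After op 18 (add /u/hxo/q 80): {"u":{"eix":63,"ht":[21,75,65],"hxo":{"ca":96,"hc":19,"i":57,"q":80,"z":61}},"vo":{"afz":{"jge":39,"r":54,"rpp":36},"e":[30,32,89,17],"o":{"j":3,"k":69,"kzk":27,"ss":83,"uae":70},"qh":[67,71,75,28,39]},"wub":{"amv":[87,14,60,58,50],"e":[96,49,18,32,6,86,50],"qt":[56,34,84]},"xe":18}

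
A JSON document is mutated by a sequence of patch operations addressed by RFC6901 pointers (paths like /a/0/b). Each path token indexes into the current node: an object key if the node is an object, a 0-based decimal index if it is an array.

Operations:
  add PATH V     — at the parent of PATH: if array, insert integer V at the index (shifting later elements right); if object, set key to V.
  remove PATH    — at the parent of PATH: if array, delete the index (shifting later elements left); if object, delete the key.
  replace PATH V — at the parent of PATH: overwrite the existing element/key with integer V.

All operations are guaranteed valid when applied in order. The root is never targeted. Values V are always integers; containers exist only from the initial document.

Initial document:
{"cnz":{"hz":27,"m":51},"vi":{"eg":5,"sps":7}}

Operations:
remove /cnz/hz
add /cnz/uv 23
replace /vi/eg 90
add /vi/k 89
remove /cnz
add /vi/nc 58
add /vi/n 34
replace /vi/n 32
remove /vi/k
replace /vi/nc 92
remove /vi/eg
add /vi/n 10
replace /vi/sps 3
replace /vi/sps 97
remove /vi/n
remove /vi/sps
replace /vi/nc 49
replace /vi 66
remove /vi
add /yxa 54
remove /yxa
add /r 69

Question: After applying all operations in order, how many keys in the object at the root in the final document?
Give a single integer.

After op 1 (remove /cnz/hz): {"cnz":{"m":51},"vi":{"eg":5,"sps":7}}
After op 2 (add /cnz/uv 23): {"cnz":{"m":51,"uv":23},"vi":{"eg":5,"sps":7}}
After op 3 (replace /vi/eg 90): {"cnz":{"m":51,"uv":23},"vi":{"eg":90,"sps":7}}
After op 4 (add /vi/k 89): {"cnz":{"m":51,"uv":23},"vi":{"eg":90,"k":89,"sps":7}}
After op 5 (remove /cnz): {"vi":{"eg":90,"k":89,"sps":7}}
After op 6 (add /vi/nc 58): {"vi":{"eg":90,"k":89,"nc":58,"sps":7}}
After op 7 (add /vi/n 34): {"vi":{"eg":90,"k":89,"n":34,"nc":58,"sps":7}}
After op 8 (replace /vi/n 32): {"vi":{"eg":90,"k":89,"n":32,"nc":58,"sps":7}}
After op 9 (remove /vi/k): {"vi":{"eg":90,"n":32,"nc":58,"sps":7}}
After op 10 (replace /vi/nc 92): {"vi":{"eg":90,"n":32,"nc":92,"sps":7}}
After op 11 (remove /vi/eg): {"vi":{"n":32,"nc":92,"sps":7}}
After op 12 (add /vi/n 10): {"vi":{"n":10,"nc":92,"sps":7}}
After op 13 (replace /vi/sps 3): {"vi":{"n":10,"nc":92,"sps":3}}
After op 14 (replace /vi/sps 97): {"vi":{"n":10,"nc":92,"sps":97}}
After op 15 (remove /vi/n): {"vi":{"nc":92,"sps":97}}
After op 16 (remove /vi/sps): {"vi":{"nc":92}}
After op 17 (replace /vi/nc 49): {"vi":{"nc":49}}
After op 18 (replace /vi 66): {"vi":66}
After op 19 (remove /vi): {}
After op 20 (add /yxa 54): {"yxa":54}
After op 21 (remove /yxa): {}
After op 22 (add /r 69): {"r":69}
Size at the root: 1

Answer: 1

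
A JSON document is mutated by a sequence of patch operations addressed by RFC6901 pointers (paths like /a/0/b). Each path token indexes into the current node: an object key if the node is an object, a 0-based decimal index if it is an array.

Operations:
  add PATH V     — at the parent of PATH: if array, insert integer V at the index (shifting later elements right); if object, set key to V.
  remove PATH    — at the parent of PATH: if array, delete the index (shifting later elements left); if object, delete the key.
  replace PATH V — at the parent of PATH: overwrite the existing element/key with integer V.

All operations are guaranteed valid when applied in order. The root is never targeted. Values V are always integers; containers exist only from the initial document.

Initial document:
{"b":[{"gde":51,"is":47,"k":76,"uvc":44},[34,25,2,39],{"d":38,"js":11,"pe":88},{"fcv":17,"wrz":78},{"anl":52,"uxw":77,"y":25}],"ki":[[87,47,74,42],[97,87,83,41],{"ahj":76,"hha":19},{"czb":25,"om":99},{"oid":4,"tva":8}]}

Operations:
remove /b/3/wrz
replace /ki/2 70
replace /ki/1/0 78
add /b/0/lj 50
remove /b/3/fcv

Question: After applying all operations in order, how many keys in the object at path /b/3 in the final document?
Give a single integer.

Answer: 0

Derivation:
After op 1 (remove /b/3/wrz): {"b":[{"gde":51,"is":47,"k":76,"uvc":44},[34,25,2,39],{"d":38,"js":11,"pe":88},{"fcv":17},{"anl":52,"uxw":77,"y":25}],"ki":[[87,47,74,42],[97,87,83,41],{"ahj":76,"hha":19},{"czb":25,"om":99},{"oid":4,"tva":8}]}
After op 2 (replace /ki/2 70): {"b":[{"gde":51,"is":47,"k":76,"uvc":44},[34,25,2,39],{"d":38,"js":11,"pe":88},{"fcv":17},{"anl":52,"uxw":77,"y":25}],"ki":[[87,47,74,42],[97,87,83,41],70,{"czb":25,"om":99},{"oid":4,"tva":8}]}
After op 3 (replace /ki/1/0 78): {"b":[{"gde":51,"is":47,"k":76,"uvc":44},[34,25,2,39],{"d":38,"js":11,"pe":88},{"fcv":17},{"anl":52,"uxw":77,"y":25}],"ki":[[87,47,74,42],[78,87,83,41],70,{"czb":25,"om":99},{"oid":4,"tva":8}]}
After op 4 (add /b/0/lj 50): {"b":[{"gde":51,"is":47,"k":76,"lj":50,"uvc":44},[34,25,2,39],{"d":38,"js":11,"pe":88},{"fcv":17},{"anl":52,"uxw":77,"y":25}],"ki":[[87,47,74,42],[78,87,83,41],70,{"czb":25,"om":99},{"oid":4,"tva":8}]}
After op 5 (remove /b/3/fcv): {"b":[{"gde":51,"is":47,"k":76,"lj":50,"uvc":44},[34,25,2,39],{"d":38,"js":11,"pe":88},{},{"anl":52,"uxw":77,"y":25}],"ki":[[87,47,74,42],[78,87,83,41],70,{"czb":25,"om":99},{"oid":4,"tva":8}]}
Size at path /b/3: 0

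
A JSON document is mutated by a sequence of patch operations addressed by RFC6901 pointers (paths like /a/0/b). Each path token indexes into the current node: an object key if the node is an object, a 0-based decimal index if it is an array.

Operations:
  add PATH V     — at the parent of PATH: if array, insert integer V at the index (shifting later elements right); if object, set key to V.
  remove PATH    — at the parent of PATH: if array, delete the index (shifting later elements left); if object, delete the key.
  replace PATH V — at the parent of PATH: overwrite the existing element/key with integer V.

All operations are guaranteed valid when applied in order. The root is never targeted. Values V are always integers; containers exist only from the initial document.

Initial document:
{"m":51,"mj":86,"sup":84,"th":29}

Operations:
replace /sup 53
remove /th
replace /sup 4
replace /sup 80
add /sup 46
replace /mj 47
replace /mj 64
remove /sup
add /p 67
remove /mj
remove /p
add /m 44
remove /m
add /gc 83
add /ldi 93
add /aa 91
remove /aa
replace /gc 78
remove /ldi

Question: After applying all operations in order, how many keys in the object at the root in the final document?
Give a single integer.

After op 1 (replace /sup 53): {"m":51,"mj":86,"sup":53,"th":29}
After op 2 (remove /th): {"m":51,"mj":86,"sup":53}
After op 3 (replace /sup 4): {"m":51,"mj":86,"sup":4}
After op 4 (replace /sup 80): {"m":51,"mj":86,"sup":80}
After op 5 (add /sup 46): {"m":51,"mj":86,"sup":46}
After op 6 (replace /mj 47): {"m":51,"mj":47,"sup":46}
After op 7 (replace /mj 64): {"m":51,"mj":64,"sup":46}
After op 8 (remove /sup): {"m":51,"mj":64}
After op 9 (add /p 67): {"m":51,"mj":64,"p":67}
After op 10 (remove /mj): {"m":51,"p":67}
After op 11 (remove /p): {"m":51}
After op 12 (add /m 44): {"m":44}
After op 13 (remove /m): {}
After op 14 (add /gc 83): {"gc":83}
After op 15 (add /ldi 93): {"gc":83,"ldi":93}
After op 16 (add /aa 91): {"aa":91,"gc":83,"ldi":93}
After op 17 (remove /aa): {"gc":83,"ldi":93}
After op 18 (replace /gc 78): {"gc":78,"ldi":93}
After op 19 (remove /ldi): {"gc":78}
Size at the root: 1

Answer: 1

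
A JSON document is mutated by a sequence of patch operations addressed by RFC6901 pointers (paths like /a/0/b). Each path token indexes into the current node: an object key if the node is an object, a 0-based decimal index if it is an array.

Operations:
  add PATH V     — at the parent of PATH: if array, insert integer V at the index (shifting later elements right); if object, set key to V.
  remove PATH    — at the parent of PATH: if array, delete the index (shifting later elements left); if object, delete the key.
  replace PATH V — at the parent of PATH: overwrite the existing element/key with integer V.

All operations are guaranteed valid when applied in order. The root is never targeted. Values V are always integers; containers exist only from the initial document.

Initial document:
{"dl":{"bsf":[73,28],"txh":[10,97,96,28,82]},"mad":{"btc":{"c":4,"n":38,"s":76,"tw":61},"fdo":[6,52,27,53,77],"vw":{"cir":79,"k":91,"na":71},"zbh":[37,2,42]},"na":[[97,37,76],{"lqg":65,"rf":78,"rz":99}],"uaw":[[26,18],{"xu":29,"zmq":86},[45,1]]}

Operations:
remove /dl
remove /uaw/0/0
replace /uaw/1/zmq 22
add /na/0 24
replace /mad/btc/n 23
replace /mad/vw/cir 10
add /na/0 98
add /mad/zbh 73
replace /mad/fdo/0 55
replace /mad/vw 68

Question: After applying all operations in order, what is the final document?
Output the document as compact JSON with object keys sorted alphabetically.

Answer: {"mad":{"btc":{"c":4,"n":23,"s":76,"tw":61},"fdo":[55,52,27,53,77],"vw":68,"zbh":73},"na":[98,24,[97,37,76],{"lqg":65,"rf":78,"rz":99}],"uaw":[[18],{"xu":29,"zmq":22},[45,1]]}

Derivation:
After op 1 (remove /dl): {"mad":{"btc":{"c":4,"n":38,"s":76,"tw":61},"fdo":[6,52,27,53,77],"vw":{"cir":79,"k":91,"na":71},"zbh":[37,2,42]},"na":[[97,37,76],{"lqg":65,"rf":78,"rz":99}],"uaw":[[26,18],{"xu":29,"zmq":86},[45,1]]}
After op 2 (remove /uaw/0/0): {"mad":{"btc":{"c":4,"n":38,"s":76,"tw":61},"fdo":[6,52,27,53,77],"vw":{"cir":79,"k":91,"na":71},"zbh":[37,2,42]},"na":[[97,37,76],{"lqg":65,"rf":78,"rz":99}],"uaw":[[18],{"xu":29,"zmq":86},[45,1]]}
After op 3 (replace /uaw/1/zmq 22): {"mad":{"btc":{"c":4,"n":38,"s":76,"tw":61},"fdo":[6,52,27,53,77],"vw":{"cir":79,"k":91,"na":71},"zbh":[37,2,42]},"na":[[97,37,76],{"lqg":65,"rf":78,"rz":99}],"uaw":[[18],{"xu":29,"zmq":22},[45,1]]}
After op 4 (add /na/0 24): {"mad":{"btc":{"c":4,"n":38,"s":76,"tw":61},"fdo":[6,52,27,53,77],"vw":{"cir":79,"k":91,"na":71},"zbh":[37,2,42]},"na":[24,[97,37,76],{"lqg":65,"rf":78,"rz":99}],"uaw":[[18],{"xu":29,"zmq":22},[45,1]]}
After op 5 (replace /mad/btc/n 23): {"mad":{"btc":{"c":4,"n":23,"s":76,"tw":61},"fdo":[6,52,27,53,77],"vw":{"cir":79,"k":91,"na":71},"zbh":[37,2,42]},"na":[24,[97,37,76],{"lqg":65,"rf":78,"rz":99}],"uaw":[[18],{"xu":29,"zmq":22},[45,1]]}
After op 6 (replace /mad/vw/cir 10): {"mad":{"btc":{"c":4,"n":23,"s":76,"tw":61},"fdo":[6,52,27,53,77],"vw":{"cir":10,"k":91,"na":71},"zbh":[37,2,42]},"na":[24,[97,37,76],{"lqg":65,"rf":78,"rz":99}],"uaw":[[18],{"xu":29,"zmq":22},[45,1]]}
After op 7 (add /na/0 98): {"mad":{"btc":{"c":4,"n":23,"s":76,"tw":61},"fdo":[6,52,27,53,77],"vw":{"cir":10,"k":91,"na":71},"zbh":[37,2,42]},"na":[98,24,[97,37,76],{"lqg":65,"rf":78,"rz":99}],"uaw":[[18],{"xu":29,"zmq":22},[45,1]]}
After op 8 (add /mad/zbh 73): {"mad":{"btc":{"c":4,"n":23,"s":76,"tw":61},"fdo":[6,52,27,53,77],"vw":{"cir":10,"k":91,"na":71},"zbh":73},"na":[98,24,[97,37,76],{"lqg":65,"rf":78,"rz":99}],"uaw":[[18],{"xu":29,"zmq":22},[45,1]]}
After op 9 (replace /mad/fdo/0 55): {"mad":{"btc":{"c":4,"n":23,"s":76,"tw":61},"fdo":[55,52,27,53,77],"vw":{"cir":10,"k":91,"na":71},"zbh":73},"na":[98,24,[97,37,76],{"lqg":65,"rf":78,"rz":99}],"uaw":[[18],{"xu":29,"zmq":22},[45,1]]}
After op 10 (replace /mad/vw 68): {"mad":{"btc":{"c":4,"n":23,"s":76,"tw":61},"fdo":[55,52,27,53,77],"vw":68,"zbh":73},"na":[98,24,[97,37,76],{"lqg":65,"rf":78,"rz":99}],"uaw":[[18],{"xu":29,"zmq":22},[45,1]]}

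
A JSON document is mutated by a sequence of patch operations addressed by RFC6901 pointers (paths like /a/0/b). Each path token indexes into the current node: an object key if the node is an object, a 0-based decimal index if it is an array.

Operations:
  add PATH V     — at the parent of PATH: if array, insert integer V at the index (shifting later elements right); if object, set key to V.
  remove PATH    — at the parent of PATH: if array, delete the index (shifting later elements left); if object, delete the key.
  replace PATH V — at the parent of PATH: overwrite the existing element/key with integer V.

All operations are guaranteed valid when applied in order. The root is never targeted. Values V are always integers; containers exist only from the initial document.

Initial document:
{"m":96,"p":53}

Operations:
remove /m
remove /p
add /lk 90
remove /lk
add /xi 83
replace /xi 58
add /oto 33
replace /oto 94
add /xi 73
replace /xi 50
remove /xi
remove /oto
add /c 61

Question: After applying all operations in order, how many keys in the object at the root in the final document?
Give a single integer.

After op 1 (remove /m): {"p":53}
After op 2 (remove /p): {}
After op 3 (add /lk 90): {"lk":90}
After op 4 (remove /lk): {}
After op 5 (add /xi 83): {"xi":83}
After op 6 (replace /xi 58): {"xi":58}
After op 7 (add /oto 33): {"oto":33,"xi":58}
After op 8 (replace /oto 94): {"oto":94,"xi":58}
After op 9 (add /xi 73): {"oto":94,"xi":73}
After op 10 (replace /xi 50): {"oto":94,"xi":50}
After op 11 (remove /xi): {"oto":94}
After op 12 (remove /oto): {}
After op 13 (add /c 61): {"c":61}
Size at the root: 1

Answer: 1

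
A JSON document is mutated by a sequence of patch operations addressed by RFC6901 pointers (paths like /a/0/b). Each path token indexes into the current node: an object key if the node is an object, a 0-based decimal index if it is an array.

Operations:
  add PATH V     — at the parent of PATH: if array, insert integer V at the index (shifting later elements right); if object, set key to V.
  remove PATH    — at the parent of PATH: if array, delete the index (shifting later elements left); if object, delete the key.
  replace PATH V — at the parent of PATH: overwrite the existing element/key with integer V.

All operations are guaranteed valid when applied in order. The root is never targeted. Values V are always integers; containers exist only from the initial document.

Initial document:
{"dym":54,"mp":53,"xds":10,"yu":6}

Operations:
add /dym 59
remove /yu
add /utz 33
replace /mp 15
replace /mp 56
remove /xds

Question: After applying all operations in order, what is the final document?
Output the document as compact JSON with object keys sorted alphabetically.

After op 1 (add /dym 59): {"dym":59,"mp":53,"xds":10,"yu":6}
After op 2 (remove /yu): {"dym":59,"mp":53,"xds":10}
After op 3 (add /utz 33): {"dym":59,"mp":53,"utz":33,"xds":10}
After op 4 (replace /mp 15): {"dym":59,"mp":15,"utz":33,"xds":10}
After op 5 (replace /mp 56): {"dym":59,"mp":56,"utz":33,"xds":10}
After op 6 (remove /xds): {"dym":59,"mp":56,"utz":33}

Answer: {"dym":59,"mp":56,"utz":33}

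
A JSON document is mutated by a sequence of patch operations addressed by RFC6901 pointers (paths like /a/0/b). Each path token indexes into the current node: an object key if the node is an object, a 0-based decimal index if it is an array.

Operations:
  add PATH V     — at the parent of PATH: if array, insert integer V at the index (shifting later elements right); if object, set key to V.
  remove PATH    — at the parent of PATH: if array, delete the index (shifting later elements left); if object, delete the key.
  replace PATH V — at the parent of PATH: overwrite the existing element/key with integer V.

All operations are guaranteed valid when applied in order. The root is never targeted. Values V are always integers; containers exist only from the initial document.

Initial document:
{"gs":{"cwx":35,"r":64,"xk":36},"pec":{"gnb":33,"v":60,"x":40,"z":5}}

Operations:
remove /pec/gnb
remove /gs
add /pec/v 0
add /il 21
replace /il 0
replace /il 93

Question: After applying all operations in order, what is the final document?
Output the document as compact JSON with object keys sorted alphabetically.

After op 1 (remove /pec/gnb): {"gs":{"cwx":35,"r":64,"xk":36},"pec":{"v":60,"x":40,"z":5}}
After op 2 (remove /gs): {"pec":{"v":60,"x":40,"z":5}}
After op 3 (add /pec/v 0): {"pec":{"v":0,"x":40,"z":5}}
After op 4 (add /il 21): {"il":21,"pec":{"v":0,"x":40,"z":5}}
After op 5 (replace /il 0): {"il":0,"pec":{"v":0,"x":40,"z":5}}
After op 6 (replace /il 93): {"il":93,"pec":{"v":0,"x":40,"z":5}}

Answer: {"il":93,"pec":{"v":0,"x":40,"z":5}}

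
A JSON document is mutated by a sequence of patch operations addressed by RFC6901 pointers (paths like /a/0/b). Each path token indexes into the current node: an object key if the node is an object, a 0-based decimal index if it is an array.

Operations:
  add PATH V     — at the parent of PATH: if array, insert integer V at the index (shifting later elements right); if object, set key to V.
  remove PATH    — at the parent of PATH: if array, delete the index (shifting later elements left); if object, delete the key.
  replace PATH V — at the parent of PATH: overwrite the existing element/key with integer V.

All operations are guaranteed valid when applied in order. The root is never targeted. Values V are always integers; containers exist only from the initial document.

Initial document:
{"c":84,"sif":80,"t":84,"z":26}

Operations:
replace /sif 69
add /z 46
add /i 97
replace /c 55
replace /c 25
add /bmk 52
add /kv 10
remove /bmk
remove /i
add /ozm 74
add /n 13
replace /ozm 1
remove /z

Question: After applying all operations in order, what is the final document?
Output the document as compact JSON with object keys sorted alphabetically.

Answer: {"c":25,"kv":10,"n":13,"ozm":1,"sif":69,"t":84}

Derivation:
After op 1 (replace /sif 69): {"c":84,"sif":69,"t":84,"z":26}
After op 2 (add /z 46): {"c":84,"sif":69,"t":84,"z":46}
After op 3 (add /i 97): {"c":84,"i":97,"sif":69,"t":84,"z":46}
After op 4 (replace /c 55): {"c":55,"i":97,"sif":69,"t":84,"z":46}
After op 5 (replace /c 25): {"c":25,"i":97,"sif":69,"t":84,"z":46}
After op 6 (add /bmk 52): {"bmk":52,"c":25,"i":97,"sif":69,"t":84,"z":46}
After op 7 (add /kv 10): {"bmk":52,"c":25,"i":97,"kv":10,"sif":69,"t":84,"z":46}
After op 8 (remove /bmk): {"c":25,"i":97,"kv":10,"sif":69,"t":84,"z":46}
After op 9 (remove /i): {"c":25,"kv":10,"sif":69,"t":84,"z":46}
After op 10 (add /ozm 74): {"c":25,"kv":10,"ozm":74,"sif":69,"t":84,"z":46}
After op 11 (add /n 13): {"c":25,"kv":10,"n":13,"ozm":74,"sif":69,"t":84,"z":46}
After op 12 (replace /ozm 1): {"c":25,"kv":10,"n":13,"ozm":1,"sif":69,"t":84,"z":46}
After op 13 (remove /z): {"c":25,"kv":10,"n":13,"ozm":1,"sif":69,"t":84}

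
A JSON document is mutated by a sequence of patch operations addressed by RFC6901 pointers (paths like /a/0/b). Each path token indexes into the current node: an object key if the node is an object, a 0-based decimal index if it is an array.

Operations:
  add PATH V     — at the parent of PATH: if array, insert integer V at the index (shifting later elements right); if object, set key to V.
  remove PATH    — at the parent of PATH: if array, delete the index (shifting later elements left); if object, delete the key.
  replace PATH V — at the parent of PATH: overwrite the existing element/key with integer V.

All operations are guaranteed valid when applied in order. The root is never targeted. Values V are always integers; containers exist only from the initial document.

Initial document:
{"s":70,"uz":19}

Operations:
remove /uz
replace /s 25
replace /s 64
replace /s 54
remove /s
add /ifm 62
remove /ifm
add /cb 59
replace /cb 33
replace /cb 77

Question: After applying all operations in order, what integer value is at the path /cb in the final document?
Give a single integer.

After op 1 (remove /uz): {"s":70}
After op 2 (replace /s 25): {"s":25}
After op 3 (replace /s 64): {"s":64}
After op 4 (replace /s 54): {"s":54}
After op 5 (remove /s): {}
After op 6 (add /ifm 62): {"ifm":62}
After op 7 (remove /ifm): {}
After op 8 (add /cb 59): {"cb":59}
After op 9 (replace /cb 33): {"cb":33}
After op 10 (replace /cb 77): {"cb":77}
Value at /cb: 77

Answer: 77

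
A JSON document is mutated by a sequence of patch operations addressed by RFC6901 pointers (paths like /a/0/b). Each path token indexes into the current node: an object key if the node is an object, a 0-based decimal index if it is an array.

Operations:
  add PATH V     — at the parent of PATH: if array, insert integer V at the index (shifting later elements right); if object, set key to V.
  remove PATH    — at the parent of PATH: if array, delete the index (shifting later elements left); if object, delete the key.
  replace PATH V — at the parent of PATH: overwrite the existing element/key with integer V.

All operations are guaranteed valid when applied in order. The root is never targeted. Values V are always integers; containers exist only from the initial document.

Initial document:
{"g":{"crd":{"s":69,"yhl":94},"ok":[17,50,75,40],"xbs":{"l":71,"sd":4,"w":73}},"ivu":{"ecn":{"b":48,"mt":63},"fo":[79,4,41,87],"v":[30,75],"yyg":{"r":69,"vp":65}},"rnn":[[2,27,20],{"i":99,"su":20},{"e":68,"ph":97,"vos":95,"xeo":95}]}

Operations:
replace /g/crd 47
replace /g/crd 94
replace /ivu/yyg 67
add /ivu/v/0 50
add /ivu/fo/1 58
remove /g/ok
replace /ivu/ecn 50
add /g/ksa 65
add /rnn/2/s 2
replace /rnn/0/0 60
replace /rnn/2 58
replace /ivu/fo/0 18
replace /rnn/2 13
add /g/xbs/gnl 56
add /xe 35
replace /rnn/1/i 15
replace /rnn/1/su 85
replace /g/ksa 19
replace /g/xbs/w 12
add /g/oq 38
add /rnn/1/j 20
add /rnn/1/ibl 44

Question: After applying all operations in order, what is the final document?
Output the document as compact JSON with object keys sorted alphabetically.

Answer: {"g":{"crd":94,"ksa":19,"oq":38,"xbs":{"gnl":56,"l":71,"sd":4,"w":12}},"ivu":{"ecn":50,"fo":[18,58,4,41,87],"v":[50,30,75],"yyg":67},"rnn":[[60,27,20],{"i":15,"ibl":44,"j":20,"su":85},13],"xe":35}

Derivation:
After op 1 (replace /g/crd 47): {"g":{"crd":47,"ok":[17,50,75,40],"xbs":{"l":71,"sd":4,"w":73}},"ivu":{"ecn":{"b":48,"mt":63},"fo":[79,4,41,87],"v":[30,75],"yyg":{"r":69,"vp":65}},"rnn":[[2,27,20],{"i":99,"su":20},{"e":68,"ph":97,"vos":95,"xeo":95}]}
After op 2 (replace /g/crd 94): {"g":{"crd":94,"ok":[17,50,75,40],"xbs":{"l":71,"sd":4,"w":73}},"ivu":{"ecn":{"b":48,"mt":63},"fo":[79,4,41,87],"v":[30,75],"yyg":{"r":69,"vp":65}},"rnn":[[2,27,20],{"i":99,"su":20},{"e":68,"ph":97,"vos":95,"xeo":95}]}
After op 3 (replace /ivu/yyg 67): {"g":{"crd":94,"ok":[17,50,75,40],"xbs":{"l":71,"sd":4,"w":73}},"ivu":{"ecn":{"b":48,"mt":63},"fo":[79,4,41,87],"v":[30,75],"yyg":67},"rnn":[[2,27,20],{"i":99,"su":20},{"e":68,"ph":97,"vos":95,"xeo":95}]}
After op 4 (add /ivu/v/0 50): {"g":{"crd":94,"ok":[17,50,75,40],"xbs":{"l":71,"sd":4,"w":73}},"ivu":{"ecn":{"b":48,"mt":63},"fo":[79,4,41,87],"v":[50,30,75],"yyg":67},"rnn":[[2,27,20],{"i":99,"su":20},{"e":68,"ph":97,"vos":95,"xeo":95}]}
After op 5 (add /ivu/fo/1 58): {"g":{"crd":94,"ok":[17,50,75,40],"xbs":{"l":71,"sd":4,"w":73}},"ivu":{"ecn":{"b":48,"mt":63},"fo":[79,58,4,41,87],"v":[50,30,75],"yyg":67},"rnn":[[2,27,20],{"i":99,"su":20},{"e":68,"ph":97,"vos":95,"xeo":95}]}
After op 6 (remove /g/ok): {"g":{"crd":94,"xbs":{"l":71,"sd":4,"w":73}},"ivu":{"ecn":{"b":48,"mt":63},"fo":[79,58,4,41,87],"v":[50,30,75],"yyg":67},"rnn":[[2,27,20],{"i":99,"su":20},{"e":68,"ph":97,"vos":95,"xeo":95}]}
After op 7 (replace /ivu/ecn 50): {"g":{"crd":94,"xbs":{"l":71,"sd":4,"w":73}},"ivu":{"ecn":50,"fo":[79,58,4,41,87],"v":[50,30,75],"yyg":67},"rnn":[[2,27,20],{"i":99,"su":20},{"e":68,"ph":97,"vos":95,"xeo":95}]}
After op 8 (add /g/ksa 65): {"g":{"crd":94,"ksa":65,"xbs":{"l":71,"sd":4,"w":73}},"ivu":{"ecn":50,"fo":[79,58,4,41,87],"v":[50,30,75],"yyg":67},"rnn":[[2,27,20],{"i":99,"su":20},{"e":68,"ph":97,"vos":95,"xeo":95}]}
After op 9 (add /rnn/2/s 2): {"g":{"crd":94,"ksa":65,"xbs":{"l":71,"sd":4,"w":73}},"ivu":{"ecn":50,"fo":[79,58,4,41,87],"v":[50,30,75],"yyg":67},"rnn":[[2,27,20],{"i":99,"su":20},{"e":68,"ph":97,"s":2,"vos":95,"xeo":95}]}
After op 10 (replace /rnn/0/0 60): {"g":{"crd":94,"ksa":65,"xbs":{"l":71,"sd":4,"w":73}},"ivu":{"ecn":50,"fo":[79,58,4,41,87],"v":[50,30,75],"yyg":67},"rnn":[[60,27,20],{"i":99,"su":20},{"e":68,"ph":97,"s":2,"vos":95,"xeo":95}]}
After op 11 (replace /rnn/2 58): {"g":{"crd":94,"ksa":65,"xbs":{"l":71,"sd":4,"w":73}},"ivu":{"ecn":50,"fo":[79,58,4,41,87],"v":[50,30,75],"yyg":67},"rnn":[[60,27,20],{"i":99,"su":20},58]}
After op 12 (replace /ivu/fo/0 18): {"g":{"crd":94,"ksa":65,"xbs":{"l":71,"sd":4,"w":73}},"ivu":{"ecn":50,"fo":[18,58,4,41,87],"v":[50,30,75],"yyg":67},"rnn":[[60,27,20],{"i":99,"su":20},58]}
After op 13 (replace /rnn/2 13): {"g":{"crd":94,"ksa":65,"xbs":{"l":71,"sd":4,"w":73}},"ivu":{"ecn":50,"fo":[18,58,4,41,87],"v":[50,30,75],"yyg":67},"rnn":[[60,27,20],{"i":99,"su":20},13]}
After op 14 (add /g/xbs/gnl 56): {"g":{"crd":94,"ksa":65,"xbs":{"gnl":56,"l":71,"sd":4,"w":73}},"ivu":{"ecn":50,"fo":[18,58,4,41,87],"v":[50,30,75],"yyg":67},"rnn":[[60,27,20],{"i":99,"su":20},13]}
After op 15 (add /xe 35): {"g":{"crd":94,"ksa":65,"xbs":{"gnl":56,"l":71,"sd":4,"w":73}},"ivu":{"ecn":50,"fo":[18,58,4,41,87],"v":[50,30,75],"yyg":67},"rnn":[[60,27,20],{"i":99,"su":20},13],"xe":35}
After op 16 (replace /rnn/1/i 15): {"g":{"crd":94,"ksa":65,"xbs":{"gnl":56,"l":71,"sd":4,"w":73}},"ivu":{"ecn":50,"fo":[18,58,4,41,87],"v":[50,30,75],"yyg":67},"rnn":[[60,27,20],{"i":15,"su":20},13],"xe":35}
After op 17 (replace /rnn/1/su 85): {"g":{"crd":94,"ksa":65,"xbs":{"gnl":56,"l":71,"sd":4,"w":73}},"ivu":{"ecn":50,"fo":[18,58,4,41,87],"v":[50,30,75],"yyg":67},"rnn":[[60,27,20],{"i":15,"su":85},13],"xe":35}
After op 18 (replace /g/ksa 19): {"g":{"crd":94,"ksa":19,"xbs":{"gnl":56,"l":71,"sd":4,"w":73}},"ivu":{"ecn":50,"fo":[18,58,4,41,87],"v":[50,30,75],"yyg":67},"rnn":[[60,27,20],{"i":15,"su":85},13],"xe":35}
After op 19 (replace /g/xbs/w 12): {"g":{"crd":94,"ksa":19,"xbs":{"gnl":56,"l":71,"sd":4,"w":12}},"ivu":{"ecn":50,"fo":[18,58,4,41,87],"v":[50,30,75],"yyg":67},"rnn":[[60,27,20],{"i":15,"su":85},13],"xe":35}
After op 20 (add /g/oq 38): {"g":{"crd":94,"ksa":19,"oq":38,"xbs":{"gnl":56,"l":71,"sd":4,"w":12}},"ivu":{"ecn":50,"fo":[18,58,4,41,87],"v":[50,30,75],"yyg":67},"rnn":[[60,27,20],{"i":15,"su":85},13],"xe":35}
After op 21 (add /rnn/1/j 20): {"g":{"crd":94,"ksa":19,"oq":38,"xbs":{"gnl":56,"l":71,"sd":4,"w":12}},"ivu":{"ecn":50,"fo":[18,58,4,41,87],"v":[50,30,75],"yyg":67},"rnn":[[60,27,20],{"i":15,"j":20,"su":85},13],"xe":35}
After op 22 (add /rnn/1/ibl 44): {"g":{"crd":94,"ksa":19,"oq":38,"xbs":{"gnl":56,"l":71,"sd":4,"w":12}},"ivu":{"ecn":50,"fo":[18,58,4,41,87],"v":[50,30,75],"yyg":67},"rnn":[[60,27,20],{"i":15,"ibl":44,"j":20,"su":85},13],"xe":35}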